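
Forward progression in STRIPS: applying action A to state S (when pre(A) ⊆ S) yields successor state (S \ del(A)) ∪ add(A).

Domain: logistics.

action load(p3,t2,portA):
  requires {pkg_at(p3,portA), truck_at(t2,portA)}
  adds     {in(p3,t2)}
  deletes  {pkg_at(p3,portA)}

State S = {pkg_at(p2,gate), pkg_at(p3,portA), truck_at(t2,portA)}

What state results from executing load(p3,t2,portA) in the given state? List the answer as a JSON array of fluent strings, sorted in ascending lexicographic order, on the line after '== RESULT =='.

Compute (S \ del) ∪ add:
  pre ⊆ S: {pkg_at(p3,portA), truck_at(t2,portA)} ⊆ S  — applicable
  S \ del = {pkg_at(p2,gate), truck_at(t2,portA)}
  ∪ add   = {in(p3,t2), pkg_at(p2,gate), truck_at(t2,portA)}

== RESULT ==
["in(p3,t2)", "pkg_at(p2,gate)", "truck_at(t2,portA)"]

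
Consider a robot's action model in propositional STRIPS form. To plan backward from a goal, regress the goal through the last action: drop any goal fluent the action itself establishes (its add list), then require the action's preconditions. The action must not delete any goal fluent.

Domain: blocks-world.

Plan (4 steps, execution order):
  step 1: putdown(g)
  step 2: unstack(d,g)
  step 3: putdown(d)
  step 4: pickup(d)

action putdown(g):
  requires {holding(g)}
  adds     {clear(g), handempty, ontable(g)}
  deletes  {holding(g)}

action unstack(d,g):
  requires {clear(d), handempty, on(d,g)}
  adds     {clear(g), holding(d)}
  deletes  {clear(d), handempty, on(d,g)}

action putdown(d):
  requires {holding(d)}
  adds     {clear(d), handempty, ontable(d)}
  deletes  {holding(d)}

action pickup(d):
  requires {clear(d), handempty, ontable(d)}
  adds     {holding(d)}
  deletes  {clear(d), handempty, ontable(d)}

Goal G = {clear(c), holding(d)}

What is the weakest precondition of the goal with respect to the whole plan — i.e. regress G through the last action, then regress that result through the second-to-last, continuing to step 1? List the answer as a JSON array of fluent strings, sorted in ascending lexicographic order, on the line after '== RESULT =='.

Work backward from the goal:
  through step 4 (pickup(d)): drop {holding(d)}, keep {clear(c)}, require {clear(d), handempty, ontable(d)}
    → {clear(c), clear(d), handempty, ontable(d)}
  through step 3 (putdown(d)): drop {clear(d), handempty, ontable(d)}, keep {clear(c)}, require {holding(d)}
    → {clear(c), holding(d)}
  through step 2 (unstack(d,g)): drop {holding(d)}, keep {clear(c)}, require {clear(d), handempty, on(d,g)}
    → {clear(c), clear(d), handempty, on(d,g)}
  through step 1 (putdown(g)): drop {handempty}, keep {clear(c), clear(d), on(d,g)}, require {holding(g)}
    → {clear(c), clear(d), holding(g), on(d,g)}

== RESULT ==
["clear(c)", "clear(d)", "holding(g)", "on(d,g)"]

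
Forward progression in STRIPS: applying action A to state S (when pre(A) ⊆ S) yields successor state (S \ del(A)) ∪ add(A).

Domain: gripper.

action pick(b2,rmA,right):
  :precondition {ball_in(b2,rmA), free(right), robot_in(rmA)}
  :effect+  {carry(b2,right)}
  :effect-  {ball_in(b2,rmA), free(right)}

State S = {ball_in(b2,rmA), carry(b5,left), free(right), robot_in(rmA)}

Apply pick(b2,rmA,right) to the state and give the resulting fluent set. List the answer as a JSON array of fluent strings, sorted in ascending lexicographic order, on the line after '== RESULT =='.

Compute (S \ del) ∪ add:
  pre ⊆ S: {ball_in(b2,rmA), free(right), robot_in(rmA)} ⊆ S  — applicable
  S \ del = {carry(b5,left), robot_in(rmA)}
  ∪ add   = {carry(b2,right), carry(b5,left), robot_in(rmA)}

== RESULT ==
["carry(b2,right)", "carry(b5,left)", "robot_in(rmA)"]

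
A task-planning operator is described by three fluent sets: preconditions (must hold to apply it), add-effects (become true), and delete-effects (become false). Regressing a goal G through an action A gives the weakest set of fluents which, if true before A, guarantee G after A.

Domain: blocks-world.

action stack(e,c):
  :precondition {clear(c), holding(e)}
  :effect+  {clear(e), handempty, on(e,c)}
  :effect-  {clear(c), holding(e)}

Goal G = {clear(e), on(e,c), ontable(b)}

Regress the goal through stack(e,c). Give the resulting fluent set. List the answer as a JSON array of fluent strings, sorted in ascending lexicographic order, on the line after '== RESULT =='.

Regress:
  G ∩ del = {}  (empty — regression defined)
  G \ add = {clear(e), on(e,c), ontable(b)} \ {clear(e), handempty, on(e,c)} = {ontable(b)}
  ∪ pre   = {ontable(b)} ∪ {clear(c), holding(e)}
          = {clear(c), holding(e), ontable(b)}

== RESULT ==
["clear(c)", "holding(e)", "ontable(b)"]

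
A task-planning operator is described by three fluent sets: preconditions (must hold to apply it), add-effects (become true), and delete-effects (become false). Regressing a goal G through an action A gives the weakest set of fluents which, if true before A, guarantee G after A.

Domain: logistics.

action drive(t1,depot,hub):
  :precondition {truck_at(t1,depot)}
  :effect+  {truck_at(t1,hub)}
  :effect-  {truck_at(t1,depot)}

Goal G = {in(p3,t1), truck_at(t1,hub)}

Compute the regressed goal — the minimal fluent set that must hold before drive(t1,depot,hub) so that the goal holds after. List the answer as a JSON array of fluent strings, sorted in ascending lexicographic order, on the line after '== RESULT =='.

Compute (G \ add) ∪ pre:
  G ∩ del = {}  (empty — regression defined)
  G \ add = {in(p3,t1), truck_at(t1,hub)} \ {truck_at(t1,hub)} = {in(p3,t1)}
  ∪ pre   = {in(p3,t1)} ∪ {truck_at(t1,depot)}
          = {in(p3,t1), truck_at(t1,depot)}

== RESULT ==
["in(p3,t1)", "truck_at(t1,depot)"]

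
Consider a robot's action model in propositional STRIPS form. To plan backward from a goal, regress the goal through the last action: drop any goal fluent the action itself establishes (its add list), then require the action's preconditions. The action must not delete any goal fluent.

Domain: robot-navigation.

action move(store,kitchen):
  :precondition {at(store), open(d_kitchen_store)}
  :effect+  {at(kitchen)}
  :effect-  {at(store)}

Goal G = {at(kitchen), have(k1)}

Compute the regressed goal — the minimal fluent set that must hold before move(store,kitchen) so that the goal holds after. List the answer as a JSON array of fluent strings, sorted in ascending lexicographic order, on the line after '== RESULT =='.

Compute (G \ add) ∪ pre:
  G ∩ del = {}  (empty — regression defined)
  G \ add = {at(kitchen), have(k1)} \ {at(kitchen)} = {have(k1)}
  ∪ pre   = {have(k1)} ∪ {at(store), open(d_kitchen_store)}
          = {at(store), have(k1), open(d_kitchen_store)}

== RESULT ==
["at(store)", "have(k1)", "open(d_kitchen_store)"]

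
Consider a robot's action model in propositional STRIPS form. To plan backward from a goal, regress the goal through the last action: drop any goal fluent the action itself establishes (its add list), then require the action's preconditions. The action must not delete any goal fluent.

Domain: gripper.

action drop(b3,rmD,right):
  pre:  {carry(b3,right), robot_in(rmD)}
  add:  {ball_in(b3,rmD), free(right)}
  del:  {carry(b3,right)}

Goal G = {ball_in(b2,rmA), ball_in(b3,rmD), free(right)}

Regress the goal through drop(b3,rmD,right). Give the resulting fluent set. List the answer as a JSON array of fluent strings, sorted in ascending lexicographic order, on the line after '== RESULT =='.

Compute (G \ add) ∪ pre:
  G ∩ del = {}  (empty — regression defined)
  G \ add = {ball_in(b2,rmA), ball_in(b3,rmD), free(right)} \ {ball_in(b3,rmD), free(right)} = {ball_in(b2,rmA)}
  ∪ pre   = {ball_in(b2,rmA)} ∪ {carry(b3,right), robot_in(rmD)}
          = {ball_in(b2,rmA), carry(b3,right), robot_in(rmD)}

== RESULT ==
["ball_in(b2,rmA)", "carry(b3,right)", "robot_in(rmD)"]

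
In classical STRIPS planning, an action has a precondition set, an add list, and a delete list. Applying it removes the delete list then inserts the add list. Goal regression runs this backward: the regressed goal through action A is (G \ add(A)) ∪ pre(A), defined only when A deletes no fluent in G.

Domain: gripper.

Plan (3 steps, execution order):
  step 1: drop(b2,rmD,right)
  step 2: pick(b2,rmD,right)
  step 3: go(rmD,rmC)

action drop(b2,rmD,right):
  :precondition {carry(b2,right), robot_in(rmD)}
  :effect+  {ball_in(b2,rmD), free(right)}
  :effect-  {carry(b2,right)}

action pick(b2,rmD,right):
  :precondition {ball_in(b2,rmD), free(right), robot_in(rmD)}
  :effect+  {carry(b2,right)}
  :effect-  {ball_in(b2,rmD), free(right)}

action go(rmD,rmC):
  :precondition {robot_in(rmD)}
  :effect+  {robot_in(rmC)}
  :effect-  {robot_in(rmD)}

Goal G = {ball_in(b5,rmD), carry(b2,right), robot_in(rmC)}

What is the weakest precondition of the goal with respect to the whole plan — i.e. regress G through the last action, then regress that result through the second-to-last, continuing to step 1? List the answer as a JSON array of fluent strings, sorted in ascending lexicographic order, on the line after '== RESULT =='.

Regress step by step:
  through step 3 (go(rmD,rmC)): drop {robot_in(rmC)}, keep {ball_in(b5,rmD), carry(b2,right)}, require {robot_in(rmD)}
    → {ball_in(b5,rmD), carry(b2,right), robot_in(rmD)}
  through step 2 (pick(b2,rmD,right)): drop {carry(b2,right)}, keep {ball_in(b5,rmD), robot_in(rmD)}, require {ball_in(b2,rmD), free(right), robot_in(rmD)}
    → {ball_in(b2,rmD), ball_in(b5,rmD), free(right), robot_in(rmD)}
  through step 1 (drop(b2,rmD,right)): drop {ball_in(b2,rmD), free(right)}, keep {ball_in(b5,rmD), robot_in(rmD)}, require {carry(b2,right), robot_in(rmD)}
    → {ball_in(b5,rmD), carry(b2,right), robot_in(rmD)}

== RESULT ==
["ball_in(b5,rmD)", "carry(b2,right)", "robot_in(rmD)"]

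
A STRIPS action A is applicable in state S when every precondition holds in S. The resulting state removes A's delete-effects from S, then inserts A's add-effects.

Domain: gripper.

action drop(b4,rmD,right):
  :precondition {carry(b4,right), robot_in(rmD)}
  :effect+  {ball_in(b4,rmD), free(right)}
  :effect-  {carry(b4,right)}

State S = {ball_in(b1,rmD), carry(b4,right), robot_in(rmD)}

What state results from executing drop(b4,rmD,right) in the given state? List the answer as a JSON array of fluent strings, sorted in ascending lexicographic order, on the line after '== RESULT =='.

Compute (S \ del) ∪ add:
  pre ⊆ S: {carry(b4,right), robot_in(rmD)} ⊆ S  — applicable
  S \ del = {ball_in(b1,rmD), robot_in(rmD)}
  ∪ add   = {ball_in(b1,rmD), ball_in(b4,rmD), free(right), robot_in(rmD)}

== RESULT ==
["ball_in(b1,rmD)", "ball_in(b4,rmD)", "free(right)", "robot_in(rmD)"]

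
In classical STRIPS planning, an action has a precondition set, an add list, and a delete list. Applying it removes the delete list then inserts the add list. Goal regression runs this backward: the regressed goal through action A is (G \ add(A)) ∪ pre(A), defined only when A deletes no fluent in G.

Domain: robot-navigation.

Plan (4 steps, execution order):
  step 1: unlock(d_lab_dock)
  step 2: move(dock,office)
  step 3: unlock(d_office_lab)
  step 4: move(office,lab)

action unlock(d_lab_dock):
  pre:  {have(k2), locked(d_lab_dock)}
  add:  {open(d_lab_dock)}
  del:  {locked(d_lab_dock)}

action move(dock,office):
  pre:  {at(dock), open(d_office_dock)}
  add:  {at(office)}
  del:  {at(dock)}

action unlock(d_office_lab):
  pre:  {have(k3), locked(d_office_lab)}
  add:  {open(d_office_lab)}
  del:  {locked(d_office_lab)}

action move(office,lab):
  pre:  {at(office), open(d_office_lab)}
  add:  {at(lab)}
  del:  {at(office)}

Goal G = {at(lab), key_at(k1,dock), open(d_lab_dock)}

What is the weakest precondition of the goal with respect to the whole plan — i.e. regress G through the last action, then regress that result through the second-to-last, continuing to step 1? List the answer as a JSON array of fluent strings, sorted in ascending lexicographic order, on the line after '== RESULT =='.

Work backward from the goal:
  through step 4 (move(office,lab)): drop {at(lab)}, keep {key_at(k1,dock), open(d_lab_dock)}, require {at(office), open(d_office_lab)}
    → {at(office), key_at(k1,dock), open(d_lab_dock), open(d_office_lab)}
  through step 3 (unlock(d_office_lab)): drop {open(d_office_lab)}, keep {at(office), key_at(k1,dock), open(d_lab_dock)}, require {have(k3), locked(d_office_lab)}
    → {at(office), have(k3), key_at(k1,dock), locked(d_office_lab), open(d_lab_dock)}
  through step 2 (move(dock,office)): drop {at(office)}, keep {have(k3), key_at(k1,dock), locked(d_office_lab), open(d_lab_dock)}, require {at(dock), open(d_office_dock)}
    → {at(dock), have(k3), key_at(k1,dock), locked(d_office_lab), open(d_lab_dock), open(d_office_dock)}
  through step 1 (unlock(d_lab_dock)): drop {open(d_lab_dock)}, keep {at(dock), have(k3), key_at(k1,dock), locked(d_office_lab), open(d_office_dock)}, require {have(k2), locked(d_lab_dock)}
    → {at(dock), have(k2), have(k3), key_at(k1,dock), locked(d_lab_dock), locked(d_office_lab), open(d_office_dock)}

== RESULT ==
["at(dock)", "have(k2)", "have(k3)", "key_at(k1,dock)", "locked(d_lab_dock)", "locked(d_office_lab)", "open(d_office_dock)"]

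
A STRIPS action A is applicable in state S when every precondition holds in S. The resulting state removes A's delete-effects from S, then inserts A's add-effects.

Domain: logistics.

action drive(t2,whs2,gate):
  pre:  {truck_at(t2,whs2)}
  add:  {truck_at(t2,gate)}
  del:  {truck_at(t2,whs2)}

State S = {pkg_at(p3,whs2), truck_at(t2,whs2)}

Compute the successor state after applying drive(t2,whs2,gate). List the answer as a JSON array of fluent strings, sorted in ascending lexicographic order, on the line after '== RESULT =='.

Compute (S \ del) ∪ add:
  pre ⊆ S: {truck_at(t2,whs2)} ⊆ S  — applicable
  S \ del = {pkg_at(p3,whs2)}
  ∪ add   = {pkg_at(p3,whs2), truck_at(t2,gate)}

== RESULT ==
["pkg_at(p3,whs2)", "truck_at(t2,gate)"]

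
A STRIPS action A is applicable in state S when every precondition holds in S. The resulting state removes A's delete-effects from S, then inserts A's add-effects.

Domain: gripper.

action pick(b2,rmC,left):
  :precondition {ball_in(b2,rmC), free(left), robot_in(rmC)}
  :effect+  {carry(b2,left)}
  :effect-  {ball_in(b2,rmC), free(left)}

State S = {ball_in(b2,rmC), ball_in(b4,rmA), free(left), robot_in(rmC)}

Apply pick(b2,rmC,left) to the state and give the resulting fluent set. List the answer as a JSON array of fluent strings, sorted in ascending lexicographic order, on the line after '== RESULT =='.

Progress:
  pre ⊆ S: {ball_in(b2,rmC), free(left), robot_in(rmC)} ⊆ S  — applicable
  S \ del = {ball_in(b4,rmA), robot_in(rmC)}
  ∪ add   = {ball_in(b4,rmA), carry(b2,left), robot_in(rmC)}

== RESULT ==
["ball_in(b4,rmA)", "carry(b2,left)", "robot_in(rmC)"]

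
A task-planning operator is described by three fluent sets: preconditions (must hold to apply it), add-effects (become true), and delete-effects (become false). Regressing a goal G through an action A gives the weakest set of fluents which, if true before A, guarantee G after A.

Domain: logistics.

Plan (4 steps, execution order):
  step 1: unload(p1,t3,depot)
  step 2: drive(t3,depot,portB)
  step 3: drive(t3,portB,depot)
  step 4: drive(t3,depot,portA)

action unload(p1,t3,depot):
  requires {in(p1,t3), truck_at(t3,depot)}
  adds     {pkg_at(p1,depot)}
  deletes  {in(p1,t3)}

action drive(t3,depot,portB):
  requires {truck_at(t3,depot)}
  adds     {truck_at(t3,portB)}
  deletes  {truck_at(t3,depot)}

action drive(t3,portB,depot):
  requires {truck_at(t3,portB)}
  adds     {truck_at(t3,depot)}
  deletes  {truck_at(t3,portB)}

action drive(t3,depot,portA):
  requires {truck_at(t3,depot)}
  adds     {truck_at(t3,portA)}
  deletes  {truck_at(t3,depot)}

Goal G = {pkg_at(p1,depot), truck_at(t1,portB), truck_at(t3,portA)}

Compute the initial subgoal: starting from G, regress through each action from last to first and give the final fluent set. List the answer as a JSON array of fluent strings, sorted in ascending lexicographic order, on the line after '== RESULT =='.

Regress step by step:
  through step 4 (drive(t3,depot,portA)): drop {truck_at(t3,portA)}, keep {pkg_at(p1,depot), truck_at(t1,portB)}, require {truck_at(t3,depot)}
    → {pkg_at(p1,depot), truck_at(t1,portB), truck_at(t3,depot)}
  through step 3 (drive(t3,portB,depot)): drop {truck_at(t3,depot)}, keep {pkg_at(p1,depot), truck_at(t1,portB)}, require {truck_at(t3,portB)}
    → {pkg_at(p1,depot), truck_at(t1,portB), truck_at(t3,portB)}
  through step 2 (drive(t3,depot,portB)): drop {truck_at(t3,portB)}, keep {pkg_at(p1,depot), truck_at(t1,portB)}, require {truck_at(t3,depot)}
    → {pkg_at(p1,depot), truck_at(t1,portB), truck_at(t3,depot)}
  through step 1 (unload(p1,t3,depot)): drop {pkg_at(p1,depot)}, keep {truck_at(t1,portB), truck_at(t3,depot)}, require {in(p1,t3), truck_at(t3,depot)}
    → {in(p1,t3), truck_at(t1,portB), truck_at(t3,depot)}

== RESULT ==
["in(p1,t3)", "truck_at(t1,portB)", "truck_at(t3,depot)"]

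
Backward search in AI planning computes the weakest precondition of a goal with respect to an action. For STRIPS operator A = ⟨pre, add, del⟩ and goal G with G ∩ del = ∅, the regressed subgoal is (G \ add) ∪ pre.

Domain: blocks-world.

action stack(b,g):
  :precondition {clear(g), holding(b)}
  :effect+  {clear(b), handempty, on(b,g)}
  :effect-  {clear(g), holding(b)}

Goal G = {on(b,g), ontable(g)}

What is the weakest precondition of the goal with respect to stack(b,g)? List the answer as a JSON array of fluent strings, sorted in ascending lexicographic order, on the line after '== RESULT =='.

Regress:
  G ∩ del = {}  (empty — regression defined)
  G \ add = {on(b,g), ontable(g)} \ {clear(b), handempty, on(b,g)} = {ontable(g)}
  ∪ pre   = {ontable(g)} ∪ {clear(g), holding(b)}
          = {clear(g), holding(b), ontable(g)}

== RESULT ==
["clear(g)", "holding(b)", "ontable(g)"]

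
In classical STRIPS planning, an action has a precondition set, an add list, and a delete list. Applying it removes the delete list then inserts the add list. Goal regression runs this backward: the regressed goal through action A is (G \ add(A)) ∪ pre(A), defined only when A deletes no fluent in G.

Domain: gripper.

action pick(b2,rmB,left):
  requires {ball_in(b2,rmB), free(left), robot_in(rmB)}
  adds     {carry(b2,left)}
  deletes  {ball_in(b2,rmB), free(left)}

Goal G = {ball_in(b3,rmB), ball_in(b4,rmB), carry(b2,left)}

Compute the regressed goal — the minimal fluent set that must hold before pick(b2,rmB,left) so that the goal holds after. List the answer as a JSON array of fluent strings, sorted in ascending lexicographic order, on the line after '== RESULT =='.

Compute (G \ add) ∪ pre:
  G ∩ del = {}  (empty — regression defined)
  G \ add = {ball_in(b3,rmB), ball_in(b4,rmB), carry(b2,left)} \ {carry(b2,left)} = {ball_in(b3,rmB), ball_in(b4,rmB)}
  ∪ pre   = {ball_in(b3,rmB), ball_in(b4,rmB)} ∪ {ball_in(b2,rmB), free(left), robot_in(rmB)}
          = {ball_in(b2,rmB), ball_in(b3,rmB), ball_in(b4,rmB), free(left), robot_in(rmB)}

== RESULT ==
["ball_in(b2,rmB)", "ball_in(b3,rmB)", "ball_in(b4,rmB)", "free(left)", "robot_in(rmB)"]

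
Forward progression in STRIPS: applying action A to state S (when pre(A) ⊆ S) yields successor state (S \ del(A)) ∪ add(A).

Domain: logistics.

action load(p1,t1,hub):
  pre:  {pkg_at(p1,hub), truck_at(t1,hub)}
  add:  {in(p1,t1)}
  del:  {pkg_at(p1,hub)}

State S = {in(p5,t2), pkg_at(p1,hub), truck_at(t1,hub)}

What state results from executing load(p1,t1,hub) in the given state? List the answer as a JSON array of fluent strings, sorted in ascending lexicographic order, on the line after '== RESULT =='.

Compute (S \ del) ∪ add:
  pre ⊆ S: {pkg_at(p1,hub), truck_at(t1,hub)} ⊆ S  — applicable
  S \ del = {in(p5,t2), truck_at(t1,hub)}
  ∪ add   = {in(p1,t1), in(p5,t2), truck_at(t1,hub)}

== RESULT ==
["in(p1,t1)", "in(p5,t2)", "truck_at(t1,hub)"]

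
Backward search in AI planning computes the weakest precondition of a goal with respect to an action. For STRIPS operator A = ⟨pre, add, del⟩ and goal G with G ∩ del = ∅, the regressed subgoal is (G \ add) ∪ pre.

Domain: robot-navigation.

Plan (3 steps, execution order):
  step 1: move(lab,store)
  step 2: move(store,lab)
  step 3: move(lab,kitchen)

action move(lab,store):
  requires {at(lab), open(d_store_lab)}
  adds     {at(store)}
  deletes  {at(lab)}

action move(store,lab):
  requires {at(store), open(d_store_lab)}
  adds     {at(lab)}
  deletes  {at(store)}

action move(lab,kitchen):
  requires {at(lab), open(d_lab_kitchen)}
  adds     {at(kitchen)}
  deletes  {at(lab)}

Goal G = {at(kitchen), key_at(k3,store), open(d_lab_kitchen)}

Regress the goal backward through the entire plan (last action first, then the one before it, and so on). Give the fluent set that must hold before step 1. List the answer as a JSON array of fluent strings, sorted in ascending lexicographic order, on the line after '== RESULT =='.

Regress step by step:
  through step 3 (move(lab,kitchen)): drop {at(kitchen)}, keep {key_at(k3,store), open(d_lab_kitchen)}, require {at(lab), open(d_lab_kitchen)}
    → {at(lab), key_at(k3,store), open(d_lab_kitchen)}
  through step 2 (move(store,lab)): drop {at(lab)}, keep {key_at(k3,store), open(d_lab_kitchen)}, require {at(store), open(d_store_lab)}
    → {at(store), key_at(k3,store), open(d_lab_kitchen), open(d_store_lab)}
  through step 1 (move(lab,store)): drop {at(store)}, keep {key_at(k3,store), open(d_lab_kitchen), open(d_store_lab)}, require {at(lab), open(d_store_lab)}
    → {at(lab), key_at(k3,store), open(d_lab_kitchen), open(d_store_lab)}

== RESULT ==
["at(lab)", "key_at(k3,store)", "open(d_lab_kitchen)", "open(d_store_lab)"]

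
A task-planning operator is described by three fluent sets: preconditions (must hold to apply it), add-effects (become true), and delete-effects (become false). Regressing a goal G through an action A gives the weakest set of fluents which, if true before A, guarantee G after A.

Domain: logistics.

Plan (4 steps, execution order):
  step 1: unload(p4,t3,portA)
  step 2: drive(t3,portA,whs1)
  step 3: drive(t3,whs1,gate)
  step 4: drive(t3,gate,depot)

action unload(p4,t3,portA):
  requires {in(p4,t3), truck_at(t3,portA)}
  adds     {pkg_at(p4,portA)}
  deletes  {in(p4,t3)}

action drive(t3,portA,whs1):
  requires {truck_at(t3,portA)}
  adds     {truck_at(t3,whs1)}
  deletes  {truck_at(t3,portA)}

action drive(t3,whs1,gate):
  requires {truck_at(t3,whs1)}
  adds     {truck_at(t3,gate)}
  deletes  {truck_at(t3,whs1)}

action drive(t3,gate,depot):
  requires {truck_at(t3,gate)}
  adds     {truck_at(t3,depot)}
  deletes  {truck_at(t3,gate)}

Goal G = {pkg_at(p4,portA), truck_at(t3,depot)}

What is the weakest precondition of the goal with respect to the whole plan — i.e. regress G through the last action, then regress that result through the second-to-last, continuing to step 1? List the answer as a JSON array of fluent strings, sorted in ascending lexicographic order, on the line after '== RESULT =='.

Regress step by step:
  through step 4 (drive(t3,gate,depot)): drop {truck_at(t3,depot)}, keep {pkg_at(p4,portA)}, require {truck_at(t3,gate)}
    → {pkg_at(p4,portA), truck_at(t3,gate)}
  through step 3 (drive(t3,whs1,gate)): drop {truck_at(t3,gate)}, keep {pkg_at(p4,portA)}, require {truck_at(t3,whs1)}
    → {pkg_at(p4,portA), truck_at(t3,whs1)}
  through step 2 (drive(t3,portA,whs1)): drop {truck_at(t3,whs1)}, keep {pkg_at(p4,portA)}, require {truck_at(t3,portA)}
    → {pkg_at(p4,portA), truck_at(t3,portA)}
  through step 1 (unload(p4,t3,portA)): drop {pkg_at(p4,portA)}, keep {truck_at(t3,portA)}, require {in(p4,t3), truck_at(t3,portA)}
    → {in(p4,t3), truck_at(t3,portA)}

== RESULT ==
["in(p4,t3)", "truck_at(t3,portA)"]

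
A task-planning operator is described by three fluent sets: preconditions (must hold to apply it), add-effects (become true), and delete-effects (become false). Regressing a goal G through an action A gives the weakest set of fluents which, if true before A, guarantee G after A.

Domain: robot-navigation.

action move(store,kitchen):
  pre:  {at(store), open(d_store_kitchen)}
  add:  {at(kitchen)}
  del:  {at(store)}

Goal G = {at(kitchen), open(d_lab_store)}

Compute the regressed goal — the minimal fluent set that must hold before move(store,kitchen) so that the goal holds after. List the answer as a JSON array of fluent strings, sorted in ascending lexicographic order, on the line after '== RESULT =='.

Compute (G \ add) ∪ pre:
  G ∩ del = {}  (empty — regression defined)
  G \ add = {at(kitchen), open(d_lab_store)} \ {at(kitchen)} = {open(d_lab_store)}
  ∪ pre   = {open(d_lab_store)} ∪ {at(store), open(d_store_kitchen)}
          = {at(store), open(d_lab_store), open(d_store_kitchen)}

== RESULT ==
["at(store)", "open(d_lab_store)", "open(d_store_kitchen)"]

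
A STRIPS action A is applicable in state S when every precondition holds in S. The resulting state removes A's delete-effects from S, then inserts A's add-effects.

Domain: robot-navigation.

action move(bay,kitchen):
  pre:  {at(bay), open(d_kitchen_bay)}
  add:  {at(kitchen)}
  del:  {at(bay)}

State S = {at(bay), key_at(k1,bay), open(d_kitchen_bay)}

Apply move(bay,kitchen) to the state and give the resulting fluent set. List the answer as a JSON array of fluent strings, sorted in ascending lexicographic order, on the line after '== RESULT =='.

Compute (S \ del) ∪ add:
  pre ⊆ S: {at(bay), open(d_kitchen_bay)} ⊆ S  — applicable
  S \ del = {key_at(k1,bay), open(d_kitchen_bay)}
  ∪ add   = {at(kitchen), key_at(k1,bay), open(d_kitchen_bay)}

== RESULT ==
["at(kitchen)", "key_at(k1,bay)", "open(d_kitchen_bay)"]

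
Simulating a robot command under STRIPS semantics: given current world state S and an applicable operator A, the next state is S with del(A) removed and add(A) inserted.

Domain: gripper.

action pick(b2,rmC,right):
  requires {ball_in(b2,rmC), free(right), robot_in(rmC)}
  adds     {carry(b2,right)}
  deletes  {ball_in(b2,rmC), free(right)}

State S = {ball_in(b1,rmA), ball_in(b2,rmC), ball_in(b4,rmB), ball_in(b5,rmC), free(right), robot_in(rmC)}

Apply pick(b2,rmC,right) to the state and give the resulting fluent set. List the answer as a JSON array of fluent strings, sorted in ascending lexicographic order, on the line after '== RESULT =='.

Compute (S \ del) ∪ add:
  pre ⊆ S: {ball_in(b2,rmC), free(right), robot_in(rmC)} ⊆ S  — applicable
  S \ del = {ball_in(b1,rmA), ball_in(b4,rmB), ball_in(b5,rmC), robot_in(rmC)}
  ∪ add   = {ball_in(b1,rmA), ball_in(b4,rmB), ball_in(b5,rmC), carry(b2,right), robot_in(rmC)}

== RESULT ==
["ball_in(b1,rmA)", "ball_in(b4,rmB)", "ball_in(b5,rmC)", "carry(b2,right)", "robot_in(rmC)"]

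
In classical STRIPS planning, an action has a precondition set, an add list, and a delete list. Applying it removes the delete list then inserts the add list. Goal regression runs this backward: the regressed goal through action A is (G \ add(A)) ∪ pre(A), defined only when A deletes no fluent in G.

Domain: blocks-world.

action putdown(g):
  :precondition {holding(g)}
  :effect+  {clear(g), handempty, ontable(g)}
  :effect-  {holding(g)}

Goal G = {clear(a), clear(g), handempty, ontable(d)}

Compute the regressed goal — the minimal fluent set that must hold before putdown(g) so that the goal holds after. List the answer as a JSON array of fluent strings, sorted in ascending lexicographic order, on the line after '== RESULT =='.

Compute (G \ add) ∪ pre:
  G ∩ del = {}  (empty — regression defined)
  G \ add = {clear(a), clear(g), handempty, ontable(d)} \ {clear(g), handempty, ontable(g)} = {clear(a), ontable(d)}
  ∪ pre   = {clear(a), ontable(d)} ∪ {holding(g)}
          = {clear(a), holding(g), ontable(d)}

== RESULT ==
["clear(a)", "holding(g)", "ontable(d)"]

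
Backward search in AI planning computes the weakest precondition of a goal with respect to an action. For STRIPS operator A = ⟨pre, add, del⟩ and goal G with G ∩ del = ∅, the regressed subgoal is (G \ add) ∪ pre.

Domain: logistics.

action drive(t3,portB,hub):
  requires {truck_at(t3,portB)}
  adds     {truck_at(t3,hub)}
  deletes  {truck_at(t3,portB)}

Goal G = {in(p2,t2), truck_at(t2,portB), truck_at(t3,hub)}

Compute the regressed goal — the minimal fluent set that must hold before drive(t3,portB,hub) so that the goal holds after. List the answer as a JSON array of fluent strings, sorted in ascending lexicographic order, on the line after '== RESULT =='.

Regress:
  G ∩ del = {}  (empty — regression defined)
  G \ add = {in(p2,t2), truck_at(t2,portB), truck_at(t3,hub)} \ {truck_at(t3,hub)} = {in(p2,t2), truck_at(t2,portB)}
  ∪ pre   = {in(p2,t2), truck_at(t2,portB)} ∪ {truck_at(t3,portB)}
          = {in(p2,t2), truck_at(t2,portB), truck_at(t3,portB)}

== RESULT ==
["in(p2,t2)", "truck_at(t2,portB)", "truck_at(t3,portB)"]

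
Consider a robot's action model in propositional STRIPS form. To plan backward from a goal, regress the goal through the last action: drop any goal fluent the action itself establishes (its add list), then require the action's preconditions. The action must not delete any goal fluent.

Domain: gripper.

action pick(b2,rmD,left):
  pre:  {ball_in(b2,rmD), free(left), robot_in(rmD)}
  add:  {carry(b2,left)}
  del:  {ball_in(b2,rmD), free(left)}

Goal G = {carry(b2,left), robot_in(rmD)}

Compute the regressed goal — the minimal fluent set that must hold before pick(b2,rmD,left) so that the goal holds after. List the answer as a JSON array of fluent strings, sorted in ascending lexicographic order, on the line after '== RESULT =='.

Regress:
  G ∩ del = {}  (empty — regression defined)
  G \ add = {carry(b2,left), robot_in(rmD)} \ {carry(b2,left)} = {robot_in(rmD)}
  ∪ pre   = {robot_in(rmD)} ∪ {ball_in(b2,rmD), free(left), robot_in(rmD)}
          = {ball_in(b2,rmD), free(left), robot_in(rmD)}

== RESULT ==
["ball_in(b2,rmD)", "free(left)", "robot_in(rmD)"]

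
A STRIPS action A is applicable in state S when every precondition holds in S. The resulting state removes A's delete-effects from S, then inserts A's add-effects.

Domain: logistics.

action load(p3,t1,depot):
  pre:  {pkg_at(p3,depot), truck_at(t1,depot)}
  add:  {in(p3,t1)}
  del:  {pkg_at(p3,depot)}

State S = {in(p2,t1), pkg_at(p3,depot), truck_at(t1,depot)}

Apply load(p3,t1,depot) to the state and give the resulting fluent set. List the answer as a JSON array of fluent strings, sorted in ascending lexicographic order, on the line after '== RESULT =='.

Progress:
  pre ⊆ S: {pkg_at(p3,depot), truck_at(t1,depot)} ⊆ S  — applicable
  S \ del = {in(p2,t1), truck_at(t1,depot)}
  ∪ add   = {in(p2,t1), in(p3,t1), truck_at(t1,depot)}

== RESULT ==
["in(p2,t1)", "in(p3,t1)", "truck_at(t1,depot)"]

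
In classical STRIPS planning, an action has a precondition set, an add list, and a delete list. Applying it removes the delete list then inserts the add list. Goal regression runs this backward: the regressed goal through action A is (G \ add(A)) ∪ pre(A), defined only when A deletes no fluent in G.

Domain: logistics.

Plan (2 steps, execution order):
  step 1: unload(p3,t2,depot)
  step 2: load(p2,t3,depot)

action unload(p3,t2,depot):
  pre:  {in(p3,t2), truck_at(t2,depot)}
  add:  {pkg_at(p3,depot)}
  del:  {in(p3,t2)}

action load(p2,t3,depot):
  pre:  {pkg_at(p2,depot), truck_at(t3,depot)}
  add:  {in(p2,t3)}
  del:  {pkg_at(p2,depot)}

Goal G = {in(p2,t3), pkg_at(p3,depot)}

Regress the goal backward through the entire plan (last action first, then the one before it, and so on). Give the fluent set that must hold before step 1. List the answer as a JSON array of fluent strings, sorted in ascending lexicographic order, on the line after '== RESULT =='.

Regress step by step:
  through step 2 (load(p2,t3,depot)): drop {in(p2,t3)}, keep {pkg_at(p3,depot)}, require {pkg_at(p2,depot), truck_at(t3,depot)}
    → {pkg_at(p2,depot), pkg_at(p3,depot), truck_at(t3,depot)}
  through step 1 (unload(p3,t2,depot)): drop {pkg_at(p3,depot)}, keep {pkg_at(p2,depot), truck_at(t3,depot)}, require {in(p3,t2), truck_at(t2,depot)}
    → {in(p3,t2), pkg_at(p2,depot), truck_at(t2,depot), truck_at(t3,depot)}

== RESULT ==
["in(p3,t2)", "pkg_at(p2,depot)", "truck_at(t2,depot)", "truck_at(t3,depot)"]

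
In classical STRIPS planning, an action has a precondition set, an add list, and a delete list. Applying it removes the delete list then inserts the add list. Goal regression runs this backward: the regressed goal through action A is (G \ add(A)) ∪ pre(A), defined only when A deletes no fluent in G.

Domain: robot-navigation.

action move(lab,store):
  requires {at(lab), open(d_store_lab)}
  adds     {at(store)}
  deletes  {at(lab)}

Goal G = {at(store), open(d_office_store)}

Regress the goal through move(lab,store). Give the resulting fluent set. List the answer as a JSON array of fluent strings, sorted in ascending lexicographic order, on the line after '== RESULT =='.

Regress:
  G ∩ del = {}  (empty — regression defined)
  G \ add = {at(store), open(d_office_store)} \ {at(store)} = {open(d_office_store)}
  ∪ pre   = {open(d_office_store)} ∪ {at(lab), open(d_store_lab)}
          = {at(lab), open(d_office_store), open(d_store_lab)}

== RESULT ==
["at(lab)", "open(d_office_store)", "open(d_store_lab)"]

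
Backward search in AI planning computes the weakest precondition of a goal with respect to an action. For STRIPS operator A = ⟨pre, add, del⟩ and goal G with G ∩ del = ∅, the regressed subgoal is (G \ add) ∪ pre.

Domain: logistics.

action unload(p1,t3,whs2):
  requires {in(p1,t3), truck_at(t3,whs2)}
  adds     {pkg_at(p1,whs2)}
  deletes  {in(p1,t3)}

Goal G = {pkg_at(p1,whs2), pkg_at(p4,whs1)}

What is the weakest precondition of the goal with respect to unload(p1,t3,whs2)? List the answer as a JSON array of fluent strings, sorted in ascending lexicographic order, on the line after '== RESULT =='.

Compute (G \ add) ∪ pre:
  G ∩ del = {}  (empty — regression defined)
  G \ add = {pkg_at(p1,whs2), pkg_at(p4,whs1)} \ {pkg_at(p1,whs2)} = {pkg_at(p4,whs1)}
  ∪ pre   = {pkg_at(p4,whs1)} ∪ {in(p1,t3), truck_at(t3,whs2)}
          = {in(p1,t3), pkg_at(p4,whs1), truck_at(t3,whs2)}

== RESULT ==
["in(p1,t3)", "pkg_at(p4,whs1)", "truck_at(t3,whs2)"]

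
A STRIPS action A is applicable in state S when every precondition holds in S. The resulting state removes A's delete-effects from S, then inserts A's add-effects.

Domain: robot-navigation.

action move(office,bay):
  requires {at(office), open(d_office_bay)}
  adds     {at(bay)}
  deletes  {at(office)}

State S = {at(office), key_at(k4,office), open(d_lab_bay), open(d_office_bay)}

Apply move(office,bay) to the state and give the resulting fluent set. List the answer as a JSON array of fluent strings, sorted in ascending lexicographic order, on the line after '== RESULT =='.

Compute (S \ del) ∪ add:
  pre ⊆ S: {at(office), open(d_office_bay)} ⊆ S  — applicable
  S \ del = {key_at(k4,office), open(d_lab_bay), open(d_office_bay)}
  ∪ add   = {at(bay), key_at(k4,office), open(d_lab_bay), open(d_office_bay)}

== RESULT ==
["at(bay)", "key_at(k4,office)", "open(d_lab_bay)", "open(d_office_bay)"]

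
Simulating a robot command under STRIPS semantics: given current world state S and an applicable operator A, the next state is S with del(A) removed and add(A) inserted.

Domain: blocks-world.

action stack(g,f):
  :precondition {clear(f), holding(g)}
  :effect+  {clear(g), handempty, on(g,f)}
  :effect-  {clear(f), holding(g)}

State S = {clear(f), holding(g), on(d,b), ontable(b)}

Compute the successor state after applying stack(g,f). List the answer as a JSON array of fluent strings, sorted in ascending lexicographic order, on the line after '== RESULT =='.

Compute (S \ del) ∪ add:
  pre ⊆ S: {clear(f), holding(g)} ⊆ S  — applicable
  S \ del = {on(d,b), ontable(b)}
  ∪ add   = {clear(g), handempty, on(d,b), on(g,f), ontable(b)}

== RESULT ==
["clear(g)", "handempty", "on(d,b)", "on(g,f)", "ontable(b)"]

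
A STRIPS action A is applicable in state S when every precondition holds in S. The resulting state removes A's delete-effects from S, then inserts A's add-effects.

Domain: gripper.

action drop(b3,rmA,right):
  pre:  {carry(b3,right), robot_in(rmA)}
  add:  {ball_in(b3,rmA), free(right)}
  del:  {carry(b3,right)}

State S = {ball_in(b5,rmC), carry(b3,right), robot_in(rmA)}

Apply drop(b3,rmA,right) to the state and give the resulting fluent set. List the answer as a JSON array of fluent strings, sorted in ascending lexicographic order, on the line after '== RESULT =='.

Compute (S \ del) ∪ add:
  pre ⊆ S: {carry(b3,right), robot_in(rmA)} ⊆ S  — applicable
  S \ del = {ball_in(b5,rmC), robot_in(rmA)}
  ∪ add   = {ball_in(b3,rmA), ball_in(b5,rmC), free(right), robot_in(rmA)}

== RESULT ==
["ball_in(b3,rmA)", "ball_in(b5,rmC)", "free(right)", "robot_in(rmA)"]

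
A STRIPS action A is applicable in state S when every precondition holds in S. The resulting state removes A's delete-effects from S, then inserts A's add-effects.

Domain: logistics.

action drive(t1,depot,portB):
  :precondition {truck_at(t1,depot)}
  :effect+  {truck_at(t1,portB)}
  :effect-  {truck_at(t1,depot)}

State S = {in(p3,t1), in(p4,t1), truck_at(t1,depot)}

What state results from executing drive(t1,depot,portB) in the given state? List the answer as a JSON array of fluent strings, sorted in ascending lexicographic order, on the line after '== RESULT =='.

Compute (S \ del) ∪ add:
  pre ⊆ S: {truck_at(t1,depot)} ⊆ S  — applicable
  S \ del = {in(p3,t1), in(p4,t1)}
  ∪ add   = {in(p3,t1), in(p4,t1), truck_at(t1,portB)}

== RESULT ==
["in(p3,t1)", "in(p4,t1)", "truck_at(t1,portB)"]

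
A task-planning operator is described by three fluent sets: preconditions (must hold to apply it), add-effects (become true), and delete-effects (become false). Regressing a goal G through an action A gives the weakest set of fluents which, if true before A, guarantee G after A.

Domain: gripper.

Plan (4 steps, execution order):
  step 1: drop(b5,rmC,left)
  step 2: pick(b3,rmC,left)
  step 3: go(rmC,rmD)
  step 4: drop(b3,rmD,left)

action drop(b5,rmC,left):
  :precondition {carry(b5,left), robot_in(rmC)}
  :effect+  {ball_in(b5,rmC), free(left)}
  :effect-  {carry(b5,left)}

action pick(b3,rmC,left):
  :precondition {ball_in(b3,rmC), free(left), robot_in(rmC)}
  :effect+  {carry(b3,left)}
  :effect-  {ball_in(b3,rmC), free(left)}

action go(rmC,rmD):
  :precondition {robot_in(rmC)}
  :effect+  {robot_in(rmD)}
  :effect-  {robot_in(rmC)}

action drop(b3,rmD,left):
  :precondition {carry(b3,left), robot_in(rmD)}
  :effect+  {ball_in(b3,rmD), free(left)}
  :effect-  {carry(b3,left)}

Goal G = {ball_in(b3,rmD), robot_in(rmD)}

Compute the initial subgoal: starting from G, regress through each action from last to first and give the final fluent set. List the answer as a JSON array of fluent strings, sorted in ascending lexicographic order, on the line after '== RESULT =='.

Regress step by step:
  through step 4 (drop(b3,rmD,left)): drop {ball_in(b3,rmD)}, keep {robot_in(rmD)}, require {carry(b3,left), robot_in(rmD)}
    → {carry(b3,left), robot_in(rmD)}
  through step 3 (go(rmC,rmD)): drop {robot_in(rmD)}, keep {carry(b3,left)}, require {robot_in(rmC)}
    → {carry(b3,left), robot_in(rmC)}
  through step 2 (pick(b3,rmC,left)): drop {carry(b3,left)}, keep {robot_in(rmC)}, require {ball_in(b3,rmC), free(left), robot_in(rmC)}
    → {ball_in(b3,rmC), free(left), robot_in(rmC)}
  through step 1 (drop(b5,rmC,left)): drop {free(left)}, keep {ball_in(b3,rmC), robot_in(rmC)}, require {carry(b5,left), robot_in(rmC)}
    → {ball_in(b3,rmC), carry(b5,left), robot_in(rmC)}

== RESULT ==
["ball_in(b3,rmC)", "carry(b5,left)", "robot_in(rmC)"]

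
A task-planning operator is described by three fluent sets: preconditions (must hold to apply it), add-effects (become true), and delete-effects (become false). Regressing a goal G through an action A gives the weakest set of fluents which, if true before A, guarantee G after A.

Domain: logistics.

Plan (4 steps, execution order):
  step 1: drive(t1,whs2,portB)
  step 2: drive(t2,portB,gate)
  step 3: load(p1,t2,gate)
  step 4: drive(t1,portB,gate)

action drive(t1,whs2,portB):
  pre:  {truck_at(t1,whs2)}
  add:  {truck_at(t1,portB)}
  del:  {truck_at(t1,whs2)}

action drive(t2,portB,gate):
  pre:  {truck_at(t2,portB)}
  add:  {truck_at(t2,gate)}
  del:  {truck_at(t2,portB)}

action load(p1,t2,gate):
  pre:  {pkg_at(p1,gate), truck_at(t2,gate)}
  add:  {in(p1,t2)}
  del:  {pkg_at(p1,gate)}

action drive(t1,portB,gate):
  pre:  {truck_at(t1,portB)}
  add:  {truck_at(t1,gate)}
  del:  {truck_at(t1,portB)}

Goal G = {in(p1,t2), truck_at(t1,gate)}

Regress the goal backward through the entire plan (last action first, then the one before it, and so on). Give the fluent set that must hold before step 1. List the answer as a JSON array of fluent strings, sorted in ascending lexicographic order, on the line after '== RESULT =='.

Regress step by step:
  through step 4 (drive(t1,portB,gate)): drop {truck_at(t1,gate)}, keep {in(p1,t2)}, require {truck_at(t1,portB)}
    → {in(p1,t2), truck_at(t1,portB)}
  through step 3 (load(p1,t2,gate)): drop {in(p1,t2)}, keep {truck_at(t1,portB)}, require {pkg_at(p1,gate), truck_at(t2,gate)}
    → {pkg_at(p1,gate), truck_at(t1,portB), truck_at(t2,gate)}
  through step 2 (drive(t2,portB,gate)): drop {truck_at(t2,gate)}, keep {pkg_at(p1,gate), truck_at(t1,portB)}, require {truck_at(t2,portB)}
    → {pkg_at(p1,gate), truck_at(t1,portB), truck_at(t2,portB)}
  through step 1 (drive(t1,whs2,portB)): drop {truck_at(t1,portB)}, keep {pkg_at(p1,gate), truck_at(t2,portB)}, require {truck_at(t1,whs2)}
    → {pkg_at(p1,gate), truck_at(t1,whs2), truck_at(t2,portB)}

== RESULT ==
["pkg_at(p1,gate)", "truck_at(t1,whs2)", "truck_at(t2,portB)"]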